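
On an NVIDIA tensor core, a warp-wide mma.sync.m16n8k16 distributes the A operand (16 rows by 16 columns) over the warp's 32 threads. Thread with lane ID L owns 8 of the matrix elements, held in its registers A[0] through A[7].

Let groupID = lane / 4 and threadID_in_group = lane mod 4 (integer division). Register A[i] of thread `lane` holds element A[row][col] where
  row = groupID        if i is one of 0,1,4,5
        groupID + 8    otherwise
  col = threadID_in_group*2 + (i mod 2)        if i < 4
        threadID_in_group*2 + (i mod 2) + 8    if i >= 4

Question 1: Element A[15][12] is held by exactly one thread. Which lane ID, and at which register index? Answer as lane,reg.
r=15->g=7,rb=1  c=12->cb=1,t=2,b0=0
L=7*4+2=30  i=1*4+1*2+0=6

30,6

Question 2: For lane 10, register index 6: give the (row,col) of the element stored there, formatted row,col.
10,12

10: G=2,T=2
[6] (2+8,2*2+0+8) = (10,12)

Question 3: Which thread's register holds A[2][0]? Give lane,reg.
8,0

r: 2->gid=2,r8=0  c: 0->c8=0,tid=0,i&1=0
L=2*4+0=8  i=0*4+0*2+0=0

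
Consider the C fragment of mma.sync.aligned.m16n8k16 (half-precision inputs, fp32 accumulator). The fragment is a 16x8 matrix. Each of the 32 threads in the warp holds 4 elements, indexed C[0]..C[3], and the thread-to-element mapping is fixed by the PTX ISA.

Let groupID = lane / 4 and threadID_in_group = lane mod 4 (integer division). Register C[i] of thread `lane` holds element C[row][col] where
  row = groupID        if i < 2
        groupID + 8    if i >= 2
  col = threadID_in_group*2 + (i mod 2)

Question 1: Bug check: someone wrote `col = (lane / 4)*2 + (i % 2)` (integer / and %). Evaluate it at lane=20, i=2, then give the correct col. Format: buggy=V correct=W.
`(lane / 4)*2 + (i % 2)`[20,2]->10
L=20->g=20>>2=5, t=20&3=0
[2]->row 5+8=13  col 0·2+0=0
col: 10 vs 0

buggy=10 correct=0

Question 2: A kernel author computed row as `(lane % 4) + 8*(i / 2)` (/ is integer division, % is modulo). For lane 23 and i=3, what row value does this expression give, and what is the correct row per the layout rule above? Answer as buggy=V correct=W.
buggy=11 correct=13

`(lane % 4) + 8*(i / 2)`[23,3]→11
L=23→G=23>>2=5, T=23&3=3
[3]→row 5+8=13  col 3·2+1=7
row: 11 vs 13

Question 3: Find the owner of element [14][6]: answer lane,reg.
r:14=>grp=6,rB=1  c:6=>tig=3,lo=0
L=6*4+3=27  i=1*2+0=2

27,2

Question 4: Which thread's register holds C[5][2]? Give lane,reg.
21,0

r=5→G=5,rhi=0  c=2→T=1,p=0
L=5*4+1=21  i=0*2+0=0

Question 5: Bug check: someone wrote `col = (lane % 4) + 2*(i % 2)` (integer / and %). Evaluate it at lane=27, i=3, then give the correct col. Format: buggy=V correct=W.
`(lane % 4) + 2*(i % 2)`[27,3]->5
27: gid=6,tid=3
[3] (6+8,3*2+1) = (14,7)
col: 5 vs 7

buggy=5 correct=7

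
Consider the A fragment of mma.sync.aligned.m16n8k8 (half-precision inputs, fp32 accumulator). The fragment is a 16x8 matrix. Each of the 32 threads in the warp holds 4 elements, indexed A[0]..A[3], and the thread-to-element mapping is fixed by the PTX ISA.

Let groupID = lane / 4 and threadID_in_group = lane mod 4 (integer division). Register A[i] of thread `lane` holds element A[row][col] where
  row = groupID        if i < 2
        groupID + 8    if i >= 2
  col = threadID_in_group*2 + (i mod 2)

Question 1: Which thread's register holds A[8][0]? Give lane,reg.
r: 8->gid=0,r8=1  c: 0->tid=0,i&1=0
L=0*4+0=0  i=1*2+0=2

0,2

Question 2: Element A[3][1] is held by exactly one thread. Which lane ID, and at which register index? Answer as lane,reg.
r=3->g=3,rb=0  c=1->t=0,b0=1
L=3*4+0=12  i=0*2+1=1

12,1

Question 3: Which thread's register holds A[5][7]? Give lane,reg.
r=5⇒gr=5,Rb=0  c=7⇒th=3,odd=1
L=5*4+3=23  i=0*2+1=1

23,1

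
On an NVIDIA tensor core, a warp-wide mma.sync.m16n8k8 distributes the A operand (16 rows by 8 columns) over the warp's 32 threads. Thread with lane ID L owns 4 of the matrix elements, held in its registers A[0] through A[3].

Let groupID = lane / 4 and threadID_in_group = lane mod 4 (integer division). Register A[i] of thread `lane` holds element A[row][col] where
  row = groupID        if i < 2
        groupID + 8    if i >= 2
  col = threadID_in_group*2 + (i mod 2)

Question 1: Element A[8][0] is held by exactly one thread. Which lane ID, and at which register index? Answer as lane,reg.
0,2

r=8->g=0,rb=1  c=0->t=0,b0=0
L=0*4+0=0  i=1*2+0=2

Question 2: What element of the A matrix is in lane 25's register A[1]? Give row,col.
L=25→G=25>>2=6, T=25&3=1
[1]→row 6+0=6  col 1·2+1=3

6,3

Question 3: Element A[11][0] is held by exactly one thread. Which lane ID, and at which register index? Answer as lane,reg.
12,2

r: 11->gid=3,r8=1  c: 0->tid=0,i&1=0
L=3*4+0=12  i=1*2+0=2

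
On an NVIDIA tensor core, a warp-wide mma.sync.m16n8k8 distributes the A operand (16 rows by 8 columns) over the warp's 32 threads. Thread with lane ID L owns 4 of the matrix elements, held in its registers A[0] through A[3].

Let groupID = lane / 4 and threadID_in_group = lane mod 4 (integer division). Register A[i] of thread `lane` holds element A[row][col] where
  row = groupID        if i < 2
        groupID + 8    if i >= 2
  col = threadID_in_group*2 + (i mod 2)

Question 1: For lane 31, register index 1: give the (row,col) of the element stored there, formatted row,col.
lane 31: gr=7 (31/4), th=3 (31%4)
i=1: r=7+0=7, c=3*2+1=7

7,7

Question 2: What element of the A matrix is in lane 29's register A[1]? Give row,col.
L=29->gid=29>>2=7, tid=29&3=1
[1]->row 7+0=7  col 1·2+1=3

7,3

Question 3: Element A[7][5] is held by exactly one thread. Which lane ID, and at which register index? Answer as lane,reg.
30,1

r=7⇒gr=7,Rb=0  c=5⇒th=2,odd=1
L=7*4+2=30  i=0*2+1=1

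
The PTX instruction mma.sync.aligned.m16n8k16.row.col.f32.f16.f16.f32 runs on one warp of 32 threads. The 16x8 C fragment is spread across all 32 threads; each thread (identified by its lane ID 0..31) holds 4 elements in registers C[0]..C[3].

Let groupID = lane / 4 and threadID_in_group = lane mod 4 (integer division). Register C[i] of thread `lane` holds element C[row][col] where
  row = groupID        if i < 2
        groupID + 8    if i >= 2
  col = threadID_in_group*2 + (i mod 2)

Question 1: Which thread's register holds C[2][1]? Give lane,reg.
8,1

r=2->g=2,rb=0  c=1->t=0,b0=1
L=2*4+0=8  i=0*2+1=1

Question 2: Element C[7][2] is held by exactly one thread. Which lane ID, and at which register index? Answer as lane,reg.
r=7->g=7,rb=0  c=2->t=1,b0=0
L=7*4+1=29  i=0*2+0=0

29,0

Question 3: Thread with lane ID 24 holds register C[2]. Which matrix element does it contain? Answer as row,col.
L=24->gid=24>>2=6, tid=24&3=0
[2]->row 6+8=14  col 0·2+0=0

14,0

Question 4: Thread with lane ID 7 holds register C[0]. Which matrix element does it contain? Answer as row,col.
L=7⇒gr=7>>2=1, th=7&3=3
[0]⇒row 1+0=1  col 3·2+0=6

1,6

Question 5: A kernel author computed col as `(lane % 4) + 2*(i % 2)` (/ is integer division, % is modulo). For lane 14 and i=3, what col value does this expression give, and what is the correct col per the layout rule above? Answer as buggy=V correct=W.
buggy=4 correct=5

`(lane % 4) + 2*(i % 2)`[14,3]->4
14: gid=3,tid=2
[3] (3+8,2*2+1) = (11,5)
col: 4 vs 5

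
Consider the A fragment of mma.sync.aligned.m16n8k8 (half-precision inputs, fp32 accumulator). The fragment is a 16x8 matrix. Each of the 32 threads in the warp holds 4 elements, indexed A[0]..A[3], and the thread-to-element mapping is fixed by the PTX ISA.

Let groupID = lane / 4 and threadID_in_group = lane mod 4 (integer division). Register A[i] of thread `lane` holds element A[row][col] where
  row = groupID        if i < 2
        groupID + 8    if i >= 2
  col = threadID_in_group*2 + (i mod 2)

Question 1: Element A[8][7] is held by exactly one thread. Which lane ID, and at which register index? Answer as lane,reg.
3,3

r: 8->gid=0,r8=1  c: 7->tid=3,i&1=1
L=0*4+3=3  i=1*2+1=3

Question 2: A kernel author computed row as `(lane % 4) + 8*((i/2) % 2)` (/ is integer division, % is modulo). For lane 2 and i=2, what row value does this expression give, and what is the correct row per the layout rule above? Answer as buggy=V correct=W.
buggy=10 correct=8

`(lane % 4) + 8*((i/2) % 2)`[2,2]->10
L=2->g=2>>2=0, t=2&3=2
[2]->row 0+8=8  col 2·2+0=4
row: 10 vs 8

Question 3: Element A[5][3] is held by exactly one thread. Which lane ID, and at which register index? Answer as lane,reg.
r=5->g=5,rb=0  c=3->t=1,b0=1
L=5*4+1=21  i=0*2+1=1

21,1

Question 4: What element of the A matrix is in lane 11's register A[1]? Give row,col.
11: gr=2,th=3
[1] (2+0,3*2+1) = (2,7)

2,7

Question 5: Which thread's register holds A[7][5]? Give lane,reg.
r=7⇒gr=7,Rb=0  c=5⇒th=2,odd=1
L=7*4+2=30  i=0*2+1=1

30,1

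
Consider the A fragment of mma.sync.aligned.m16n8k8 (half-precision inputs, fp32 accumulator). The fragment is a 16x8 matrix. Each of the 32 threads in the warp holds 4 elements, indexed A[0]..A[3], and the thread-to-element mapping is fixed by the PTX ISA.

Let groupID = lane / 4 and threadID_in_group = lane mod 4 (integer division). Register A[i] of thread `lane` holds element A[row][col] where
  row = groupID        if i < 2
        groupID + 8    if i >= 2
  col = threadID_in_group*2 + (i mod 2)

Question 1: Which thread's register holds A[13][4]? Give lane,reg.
22,2

r=13->g=5,rb=1  c=4->t=2,b0=0
L=5*4+2=22  i=1*2+0=2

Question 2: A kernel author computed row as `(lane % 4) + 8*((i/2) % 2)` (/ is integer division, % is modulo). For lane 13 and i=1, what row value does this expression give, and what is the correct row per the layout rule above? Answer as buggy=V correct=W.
`(lane % 4) + 8*((i/2) % 2)`[13,1]->1
lane 13->13/4=3, 13 mod 4=1
i=1  r:3+0->3  c:2·1+1->3
row: 1 vs 3

buggy=1 correct=3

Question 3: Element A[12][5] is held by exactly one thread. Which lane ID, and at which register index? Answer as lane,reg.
18,3

r=12→G=4,rhi=1  c=5→T=2,p=1
L=4*4+2=18  i=1*2+1=3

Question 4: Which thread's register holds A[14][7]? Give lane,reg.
27,3

r:14=>grp=6,rB=1  c:7=>tig=3,lo=1
L=6*4+3=27  i=1*2+1=3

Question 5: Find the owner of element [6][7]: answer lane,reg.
r=6->g=6,rb=0  c=7->t=3,b0=1
L=6*4+3=27  i=0*2+1=1

27,1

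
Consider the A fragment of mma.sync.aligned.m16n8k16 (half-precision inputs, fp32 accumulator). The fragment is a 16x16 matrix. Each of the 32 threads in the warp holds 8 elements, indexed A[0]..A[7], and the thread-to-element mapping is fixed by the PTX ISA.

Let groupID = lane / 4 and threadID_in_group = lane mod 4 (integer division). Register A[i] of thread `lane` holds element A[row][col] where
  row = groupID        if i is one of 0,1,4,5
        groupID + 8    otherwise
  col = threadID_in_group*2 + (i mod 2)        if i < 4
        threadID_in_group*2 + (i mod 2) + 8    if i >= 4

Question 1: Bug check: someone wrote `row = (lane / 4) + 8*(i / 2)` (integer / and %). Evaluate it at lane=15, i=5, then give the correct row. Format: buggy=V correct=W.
`(lane / 4) + 8*(i / 2)`[15,5]->19
lane 15: gid=3 (15/4), tid=3 (15%4)
i=5: r=3+0=3, c=3*2+1+8=15
row: 19 vs 3

buggy=19 correct=3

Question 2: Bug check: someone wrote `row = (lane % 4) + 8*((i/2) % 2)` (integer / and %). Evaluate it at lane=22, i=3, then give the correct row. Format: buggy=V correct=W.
buggy=10 correct=13

`(lane % 4) + 8*((i/2) % 2)`[22,3]⇒10
L=22⇒gr=22>>2=5, th=22&3=2
[3]⇒row 5+8=13  col 2·2+1+0=5
row: 10 vs 13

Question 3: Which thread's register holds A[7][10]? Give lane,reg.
r:7=>grp=7,rB=0  c:10=>cB=1,tig=1,lo=0
L=7*4+1=29  i=1*4+0*2+0=4

29,4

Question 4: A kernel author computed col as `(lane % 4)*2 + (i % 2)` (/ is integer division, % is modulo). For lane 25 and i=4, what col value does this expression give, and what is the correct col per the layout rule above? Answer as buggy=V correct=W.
`(lane % 4)*2 + (i % 2)`[25,4]->2
L=25->gid=25>>2=6, tid=25&3=1
[4]->row 6+0=6  col 1·2+0+8=10
col: 2 vs 10

buggy=2 correct=10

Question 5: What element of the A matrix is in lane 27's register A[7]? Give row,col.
lane 27=>27/4=6, 27 mod 4=3
i=7  r:6+8=>14  c:2·3+1+8=>15

14,15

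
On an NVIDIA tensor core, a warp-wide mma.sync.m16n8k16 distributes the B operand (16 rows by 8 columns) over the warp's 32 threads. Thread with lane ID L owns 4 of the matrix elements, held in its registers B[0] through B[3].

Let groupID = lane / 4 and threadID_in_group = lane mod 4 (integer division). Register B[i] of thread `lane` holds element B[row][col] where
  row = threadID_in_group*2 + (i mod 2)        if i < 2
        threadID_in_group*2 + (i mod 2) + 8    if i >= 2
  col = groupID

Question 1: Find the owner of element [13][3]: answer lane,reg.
14,3

c:3=>grp=3  r:13=>rB=1,tig=2,lo=1
L=3*4+2=14  i=1*2+1=3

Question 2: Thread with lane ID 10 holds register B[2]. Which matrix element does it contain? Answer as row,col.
12,2

lane 10: G=2 (10/4), T=2 (10%4)
i=2: r=2*2+0+8=12, c=G=2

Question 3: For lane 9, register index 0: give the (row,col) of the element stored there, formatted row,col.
2,2

lane 9: G=2 (9/4), T=1 (9%4)
i=0: r=1*2+0+0=2, c=G=2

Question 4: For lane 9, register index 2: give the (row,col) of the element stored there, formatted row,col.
lane 9: g=2 (9/4), t=1 (9%4)
i=2: r=1*2+0+8=10, c=g=2

10,2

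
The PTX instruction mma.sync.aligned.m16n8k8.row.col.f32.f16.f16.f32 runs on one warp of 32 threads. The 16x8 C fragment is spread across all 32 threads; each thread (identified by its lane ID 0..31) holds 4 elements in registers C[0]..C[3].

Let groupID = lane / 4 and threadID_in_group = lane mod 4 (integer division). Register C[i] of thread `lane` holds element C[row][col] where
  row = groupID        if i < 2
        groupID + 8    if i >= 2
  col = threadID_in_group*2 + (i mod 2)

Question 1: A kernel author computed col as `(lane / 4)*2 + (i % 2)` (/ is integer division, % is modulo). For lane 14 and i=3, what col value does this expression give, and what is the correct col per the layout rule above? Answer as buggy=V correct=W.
buggy=7 correct=5

`(lane / 4)*2 + (i % 2)`[14,3]->7
14: g=3,t=2
[3] (3+8,2*2+1) = (11,5)
col: 7 vs 5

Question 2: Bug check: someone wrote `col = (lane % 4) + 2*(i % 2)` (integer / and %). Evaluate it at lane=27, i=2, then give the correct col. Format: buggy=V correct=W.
`(lane % 4) + 2*(i % 2)`[27,2]→3
lane 27→27/4=6, 27 mod 4=3
i=2  r:6+8→14  c:2·3+0→6
col: 3 vs 6

buggy=3 correct=6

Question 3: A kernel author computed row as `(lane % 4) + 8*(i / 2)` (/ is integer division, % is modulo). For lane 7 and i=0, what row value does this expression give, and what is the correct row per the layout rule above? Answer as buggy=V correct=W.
`(lane % 4) + 8*(i / 2)`[7,0]⇒3
lane 7⇒7/4=1, 7 mod 4=3
i=0  r:1+0⇒1  c:2·3+0⇒6
row: 3 vs 1

buggy=3 correct=1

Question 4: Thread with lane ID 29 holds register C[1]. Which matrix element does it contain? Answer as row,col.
7,3

lane 29->29/4=7, 29 mod 4=1
i=1  r:7+0->7  c:2·1+1->3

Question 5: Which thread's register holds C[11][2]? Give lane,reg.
r=11->g=3,rb=1  c=2->t=1,b0=0
L=3*4+1=13  i=1*2+0=2

13,2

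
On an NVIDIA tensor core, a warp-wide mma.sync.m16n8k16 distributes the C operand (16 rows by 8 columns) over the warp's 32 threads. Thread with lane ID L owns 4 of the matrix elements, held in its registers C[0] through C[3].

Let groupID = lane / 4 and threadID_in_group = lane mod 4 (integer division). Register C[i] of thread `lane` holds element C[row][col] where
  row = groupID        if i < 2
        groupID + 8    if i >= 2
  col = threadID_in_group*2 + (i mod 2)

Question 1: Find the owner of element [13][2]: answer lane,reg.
r=13->g=5,rb=1  c=2->t=1,b0=0
L=5*4+1=21  i=1*2+0=2

21,2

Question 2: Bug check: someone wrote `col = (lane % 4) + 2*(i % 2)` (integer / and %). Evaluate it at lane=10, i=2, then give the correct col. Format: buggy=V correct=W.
`(lane % 4) + 2*(i % 2)`[10,2]->2
lane 10->10/4=2, 10 mod 4=2
i=2  r:2+8->10  c:2·2+0->4
col: 2 vs 4

buggy=2 correct=4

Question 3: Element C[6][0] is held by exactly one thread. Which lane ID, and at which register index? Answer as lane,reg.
24,0

r=6->g=6,rb=0  c=0->t=0,b0=0
L=6*4+0=24  i=0*2+0=0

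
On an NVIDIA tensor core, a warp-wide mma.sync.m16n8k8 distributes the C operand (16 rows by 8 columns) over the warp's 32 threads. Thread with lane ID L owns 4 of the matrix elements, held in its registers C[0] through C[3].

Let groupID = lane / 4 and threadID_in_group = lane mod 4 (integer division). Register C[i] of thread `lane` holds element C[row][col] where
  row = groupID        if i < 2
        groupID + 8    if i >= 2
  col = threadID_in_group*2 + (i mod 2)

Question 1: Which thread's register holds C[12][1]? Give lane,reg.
16,3

r: 12->gid=4,r8=1  c: 1->tid=0,i&1=1
L=4*4+0=16  i=1*2+1=3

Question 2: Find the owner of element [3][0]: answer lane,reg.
r=3⇒gr=3,Rb=0  c=0⇒th=0,odd=0
L=3*4+0=12  i=0*2+0=0

12,0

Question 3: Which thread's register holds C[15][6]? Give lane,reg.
31,2

r=15⇒gr=7,Rb=1  c=6⇒th=3,odd=0
L=7*4+3=31  i=1*2+0=2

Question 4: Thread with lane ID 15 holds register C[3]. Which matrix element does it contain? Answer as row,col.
11,7

lane 15: grp=3 (15/4), tig=3 (15%4)
i=3: r=3+8=11, c=3*2+1=7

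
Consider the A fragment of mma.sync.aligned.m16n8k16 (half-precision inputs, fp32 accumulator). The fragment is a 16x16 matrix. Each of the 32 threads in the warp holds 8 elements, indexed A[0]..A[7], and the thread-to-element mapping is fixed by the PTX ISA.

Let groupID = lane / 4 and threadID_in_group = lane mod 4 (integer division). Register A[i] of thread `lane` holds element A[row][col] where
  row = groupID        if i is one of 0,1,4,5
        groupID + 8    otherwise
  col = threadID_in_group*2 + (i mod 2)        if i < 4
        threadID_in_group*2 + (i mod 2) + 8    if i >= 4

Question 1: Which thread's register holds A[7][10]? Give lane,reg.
r=7→G=7,rhi=0  c=10→chi=1,T=1,p=0
L=7*4+1=29  i=1*4+0*2+0=4

29,4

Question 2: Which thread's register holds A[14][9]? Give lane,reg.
r=14⇒gr=6,Rb=1  c=9⇒Cb=1,th=0,odd=1
L=6*4+0=24  i=1*4+1*2+1=7

24,7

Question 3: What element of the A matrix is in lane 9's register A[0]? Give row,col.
2,2

L=9=>grp=9>>2=2, tig=9&3=1
[0]=>row 2+0=2  col 1·2+0+0=2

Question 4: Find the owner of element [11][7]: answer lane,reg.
r=11⇒gr=3,Rb=1  c=7⇒Cb=0,th=3,odd=1
L=3*4+3=15  i=0*4+1*2+1=3

15,3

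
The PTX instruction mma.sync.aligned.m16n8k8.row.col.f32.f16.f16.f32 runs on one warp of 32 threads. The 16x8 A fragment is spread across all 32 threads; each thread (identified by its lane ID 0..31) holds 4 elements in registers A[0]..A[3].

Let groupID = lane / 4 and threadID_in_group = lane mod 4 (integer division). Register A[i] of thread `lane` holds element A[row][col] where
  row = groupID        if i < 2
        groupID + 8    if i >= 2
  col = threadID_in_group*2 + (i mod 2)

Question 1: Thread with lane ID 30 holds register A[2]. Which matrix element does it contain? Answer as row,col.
15,4

lane 30->30/4=7, 30 mod 4=2
i=2  r:7+8->15  c:2·2+0->4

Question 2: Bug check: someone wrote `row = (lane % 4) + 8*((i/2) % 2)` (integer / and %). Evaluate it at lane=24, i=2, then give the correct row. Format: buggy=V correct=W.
`(lane % 4) + 8*((i/2) % 2)`[24,2]⇒8
24: gr=6,th=0
[2] (6+8,0*2+0) = (14,0)
row: 8 vs 14

buggy=8 correct=14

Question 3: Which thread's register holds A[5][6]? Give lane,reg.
r=5⇒gr=5,Rb=0  c=6⇒th=3,odd=0
L=5*4+3=23  i=0*2+0=0

23,0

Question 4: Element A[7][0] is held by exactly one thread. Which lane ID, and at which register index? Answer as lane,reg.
r=7→G=7,rhi=0  c=0→T=0,p=0
L=7*4+0=28  i=0*2+0=0

28,0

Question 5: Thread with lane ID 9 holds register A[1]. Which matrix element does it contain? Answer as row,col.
lane 9->9/4=2, 9 mod 4=1
i=1  r:2+0->2  c:2·1+1->3

2,3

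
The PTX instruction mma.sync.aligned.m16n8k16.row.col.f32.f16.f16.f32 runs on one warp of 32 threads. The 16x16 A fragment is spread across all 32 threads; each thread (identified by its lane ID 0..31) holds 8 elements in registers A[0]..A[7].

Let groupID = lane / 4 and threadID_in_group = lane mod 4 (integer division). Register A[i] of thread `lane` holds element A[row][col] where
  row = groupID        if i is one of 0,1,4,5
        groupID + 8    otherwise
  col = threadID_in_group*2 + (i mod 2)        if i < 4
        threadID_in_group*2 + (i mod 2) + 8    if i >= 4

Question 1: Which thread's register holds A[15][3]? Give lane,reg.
29,3

r: 15->gid=7,r8=1  c: 3->c8=0,tid=1,i&1=1
L=7*4+1=29  i=0*4+1*2+1=3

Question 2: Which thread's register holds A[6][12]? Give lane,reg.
26,4

r=6⇒gr=6,Rb=0  c=12⇒Cb=1,th=2,odd=0
L=6*4+2=26  i=1*4+0*2+0=4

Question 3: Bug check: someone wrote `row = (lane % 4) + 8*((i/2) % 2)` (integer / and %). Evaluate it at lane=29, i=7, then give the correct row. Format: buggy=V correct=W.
buggy=9 correct=15

`(lane % 4) + 8*((i/2) % 2)`[29,7]->9
lane 29->29/4=7, 29 mod 4=1
i=7  r:7+8->15  c:2·1+1+8->11
row: 9 vs 15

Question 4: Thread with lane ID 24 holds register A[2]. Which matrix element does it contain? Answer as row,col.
L=24⇒gr=24>>2=6, th=24&3=0
[2]⇒row 6+8=14  col 0·2+0+0=0

14,0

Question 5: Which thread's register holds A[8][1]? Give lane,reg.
0,3

r:8=>grp=0,rB=1  c:1=>cB=0,tig=0,lo=1
L=0*4+0=0  i=0*4+1*2+1=3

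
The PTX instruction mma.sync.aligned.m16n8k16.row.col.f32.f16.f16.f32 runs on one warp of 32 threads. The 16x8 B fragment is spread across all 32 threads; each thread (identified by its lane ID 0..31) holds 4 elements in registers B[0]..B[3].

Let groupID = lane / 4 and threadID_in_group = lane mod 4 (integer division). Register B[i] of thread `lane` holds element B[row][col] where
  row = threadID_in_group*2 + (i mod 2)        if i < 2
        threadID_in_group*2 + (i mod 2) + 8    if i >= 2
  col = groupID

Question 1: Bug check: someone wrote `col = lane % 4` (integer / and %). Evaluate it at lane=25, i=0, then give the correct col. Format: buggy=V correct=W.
`lane % 4`[25,0]⇒1
lane 25⇒25/4=6, 25 mod 4=1
i=0  r:2·1+0+0⇒2  c:6
col: 1 vs 6

buggy=1 correct=6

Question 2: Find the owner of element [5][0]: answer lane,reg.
2,1

c=0->g=0  r=5->rb=0,t=2,b0=1
L=0*4+2=2  i=0*2+1=1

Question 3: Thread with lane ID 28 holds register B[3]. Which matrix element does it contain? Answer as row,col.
9,7

lane 28->28/4=7, 28 mod 4=0
i=3  r:2·0+1+8->9  c:7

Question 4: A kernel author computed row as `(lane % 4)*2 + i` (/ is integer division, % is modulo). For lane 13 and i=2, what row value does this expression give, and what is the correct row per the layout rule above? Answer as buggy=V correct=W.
buggy=4 correct=10

`(lane % 4)*2 + i`[13,2]→4
13: G=3,T=1
[2] (1*2+0+8,3) = (10,3)
row: 4 vs 10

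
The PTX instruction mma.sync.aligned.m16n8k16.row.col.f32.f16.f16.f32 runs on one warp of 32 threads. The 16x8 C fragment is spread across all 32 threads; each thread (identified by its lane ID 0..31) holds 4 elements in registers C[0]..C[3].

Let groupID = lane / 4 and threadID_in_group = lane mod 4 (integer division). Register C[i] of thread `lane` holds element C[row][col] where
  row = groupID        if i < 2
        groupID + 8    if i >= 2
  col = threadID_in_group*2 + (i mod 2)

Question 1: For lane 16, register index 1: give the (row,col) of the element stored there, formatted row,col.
4,1

lane 16=>16/4=4, 16 mod 4=0
i=1  r:4+0=>4  c:2·0+1=>1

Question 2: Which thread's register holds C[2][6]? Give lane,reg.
r:2=>grp=2,rB=0  c:6=>tig=3,lo=0
L=2*4+3=11  i=0*2+0=0

11,0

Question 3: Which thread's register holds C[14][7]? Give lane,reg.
r=14→G=6,rhi=1  c=7→T=3,p=1
L=6*4+3=27  i=1*2+1=3

27,3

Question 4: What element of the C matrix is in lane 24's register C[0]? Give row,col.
6,0

lane 24: g=6 (24/4), t=0 (24%4)
i=0: r=6+0=6, c=0*2+0=0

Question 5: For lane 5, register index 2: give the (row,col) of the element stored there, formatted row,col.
L=5->gid=5>>2=1, tid=5&3=1
[2]->row 1+8=9  col 1·2+0=2

9,2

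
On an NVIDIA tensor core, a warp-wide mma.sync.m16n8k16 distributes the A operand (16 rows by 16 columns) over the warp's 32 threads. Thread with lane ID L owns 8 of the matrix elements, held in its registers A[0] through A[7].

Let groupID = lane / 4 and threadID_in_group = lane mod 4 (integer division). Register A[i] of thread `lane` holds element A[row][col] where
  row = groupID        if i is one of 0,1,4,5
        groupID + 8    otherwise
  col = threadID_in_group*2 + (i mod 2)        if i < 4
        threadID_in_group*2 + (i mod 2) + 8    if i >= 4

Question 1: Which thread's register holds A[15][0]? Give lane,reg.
28,2

r=15→G=7,rhi=1  c=0→chi=0,T=0,p=0
L=7*4+0=28  i=0*4+1*2+0=2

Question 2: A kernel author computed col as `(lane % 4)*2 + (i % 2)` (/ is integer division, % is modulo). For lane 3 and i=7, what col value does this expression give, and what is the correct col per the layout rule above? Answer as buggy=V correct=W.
buggy=7 correct=15

`(lane % 4)*2 + (i % 2)`[3,7]->7
3: gid=0,tid=3
[7] (0+8,3*2+1+8) = (8,15)
col: 7 vs 15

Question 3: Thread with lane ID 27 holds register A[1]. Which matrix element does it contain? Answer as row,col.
lane 27⇒27/4=6, 27 mod 4=3
i=1  r:6+0⇒6  c:2·3+1+0⇒7

6,7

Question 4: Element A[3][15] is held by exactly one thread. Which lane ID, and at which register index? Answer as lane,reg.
r=3->g=3,rb=0  c=15->cb=1,t=3,b0=1
L=3*4+3=15  i=1*4+0*2+1=5

15,5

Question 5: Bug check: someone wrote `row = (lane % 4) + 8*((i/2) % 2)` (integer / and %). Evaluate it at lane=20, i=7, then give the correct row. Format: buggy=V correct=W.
`(lane % 4) + 8*((i/2) % 2)`[20,7]⇒8
L=20⇒gr=20>>2=5, th=20&3=0
[7]⇒row 5+8=13  col 0·2+1+8=9
row: 8 vs 13

buggy=8 correct=13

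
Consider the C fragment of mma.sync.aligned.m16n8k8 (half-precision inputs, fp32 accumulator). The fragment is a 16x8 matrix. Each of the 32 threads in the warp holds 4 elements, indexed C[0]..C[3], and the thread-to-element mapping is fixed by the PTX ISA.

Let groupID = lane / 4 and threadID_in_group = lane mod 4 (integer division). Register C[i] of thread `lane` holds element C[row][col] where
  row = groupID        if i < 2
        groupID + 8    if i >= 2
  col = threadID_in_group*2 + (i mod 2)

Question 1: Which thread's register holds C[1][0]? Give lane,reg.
4,0

r=1→G=1,rhi=0  c=0→T=0,p=0
L=1*4+0=4  i=0*2+0=0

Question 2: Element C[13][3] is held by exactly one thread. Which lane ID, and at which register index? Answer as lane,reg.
r=13→G=5,rhi=1  c=3→T=1,p=1
L=5*4+1=21  i=1*2+1=3

21,3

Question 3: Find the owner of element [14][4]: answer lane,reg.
26,2

r: 14->gid=6,r8=1  c: 4->tid=2,i&1=0
L=6*4+2=26  i=1*2+0=2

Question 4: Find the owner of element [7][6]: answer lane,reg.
r:7=>grp=7,rB=0  c:6=>tig=3,lo=0
L=7*4+3=31  i=0*2+0=0

31,0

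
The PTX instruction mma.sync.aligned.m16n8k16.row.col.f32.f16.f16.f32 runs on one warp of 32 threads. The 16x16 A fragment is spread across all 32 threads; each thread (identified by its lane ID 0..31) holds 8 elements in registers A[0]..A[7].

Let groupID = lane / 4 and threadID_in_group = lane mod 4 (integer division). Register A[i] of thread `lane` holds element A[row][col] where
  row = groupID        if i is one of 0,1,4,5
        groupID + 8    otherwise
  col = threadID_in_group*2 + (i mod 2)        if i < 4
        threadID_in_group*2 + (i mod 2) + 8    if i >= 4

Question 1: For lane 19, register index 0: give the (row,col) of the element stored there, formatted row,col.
L=19->gid=19>>2=4, tid=19&3=3
[0]->row 4+0=4  col 3·2+0+0=6

4,6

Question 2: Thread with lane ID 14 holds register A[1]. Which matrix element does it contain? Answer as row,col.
3,5

lane 14->14/4=3, 14 mod 4=2
i=1  r:3+0->3  c:2·2+1+0->5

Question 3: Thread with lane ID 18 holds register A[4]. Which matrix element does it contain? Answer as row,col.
4,12

lane 18=>18/4=4, 18 mod 4=2
i=4  r:4+0=>4  c:2·2+0+8=>12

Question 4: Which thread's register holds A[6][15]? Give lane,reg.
r:6=>grp=6,rB=0  c:15=>cB=1,tig=3,lo=1
L=6*4+3=27  i=1*4+0*2+1=5

27,5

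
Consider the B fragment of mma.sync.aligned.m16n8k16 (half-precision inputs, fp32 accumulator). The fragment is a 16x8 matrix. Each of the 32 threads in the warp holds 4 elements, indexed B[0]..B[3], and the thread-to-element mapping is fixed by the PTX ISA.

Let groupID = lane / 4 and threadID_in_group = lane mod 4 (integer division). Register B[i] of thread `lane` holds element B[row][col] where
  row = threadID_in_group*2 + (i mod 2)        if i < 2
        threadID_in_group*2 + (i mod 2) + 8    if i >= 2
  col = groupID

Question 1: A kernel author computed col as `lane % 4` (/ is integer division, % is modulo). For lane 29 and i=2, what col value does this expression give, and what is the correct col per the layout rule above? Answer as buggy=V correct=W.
`lane % 4`[29,2]=>1
lane 29: grp=7 (29/4), tig=1 (29%4)
i=2: r=1*2+0+8=10, c=grp=7
col: 1 vs 7

buggy=1 correct=7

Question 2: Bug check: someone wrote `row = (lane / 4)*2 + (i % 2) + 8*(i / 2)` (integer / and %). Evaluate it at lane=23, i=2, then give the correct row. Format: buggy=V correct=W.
`(lane / 4)*2 + (i % 2) + 8*(i / 2)`[23,2]->18
lane 23->23/4=5, 23 mod 4=3
i=2  r:2·3+0+8->14  c:5
row: 18 vs 14

buggy=18 correct=14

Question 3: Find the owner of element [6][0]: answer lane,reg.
3,0

c:0=>grp=0  r:6=>rB=0,tig=3,lo=0
L=0*4+3=3  i=0*2+0=0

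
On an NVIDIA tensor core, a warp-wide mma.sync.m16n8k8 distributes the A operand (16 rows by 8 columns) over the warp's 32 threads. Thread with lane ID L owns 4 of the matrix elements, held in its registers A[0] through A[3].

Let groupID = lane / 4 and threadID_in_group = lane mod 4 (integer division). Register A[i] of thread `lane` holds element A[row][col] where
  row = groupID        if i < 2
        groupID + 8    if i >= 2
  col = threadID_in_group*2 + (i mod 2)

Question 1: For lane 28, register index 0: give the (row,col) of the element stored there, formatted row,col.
7,0

L=28⇒gr=28>>2=7, th=28&3=0
[0]⇒row 7+0=7  col 0·2+0=0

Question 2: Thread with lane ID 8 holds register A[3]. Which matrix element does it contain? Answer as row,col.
10,1

lane 8: G=2 (8/4), T=0 (8%4)
i=3: r=2+8=10, c=0*2+1=1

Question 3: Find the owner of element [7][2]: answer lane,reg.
29,0

r: 7->gid=7,r8=0  c: 2->tid=1,i&1=0
L=7*4+1=29  i=0*2+0=0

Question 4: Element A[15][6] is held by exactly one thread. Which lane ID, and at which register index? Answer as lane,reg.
r=15->g=7,rb=1  c=6->t=3,b0=0
L=7*4+3=31  i=1*2+0=2

31,2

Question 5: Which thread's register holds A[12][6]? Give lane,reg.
19,2

r:12=>grp=4,rB=1  c:6=>tig=3,lo=0
L=4*4+3=19  i=1*2+0=2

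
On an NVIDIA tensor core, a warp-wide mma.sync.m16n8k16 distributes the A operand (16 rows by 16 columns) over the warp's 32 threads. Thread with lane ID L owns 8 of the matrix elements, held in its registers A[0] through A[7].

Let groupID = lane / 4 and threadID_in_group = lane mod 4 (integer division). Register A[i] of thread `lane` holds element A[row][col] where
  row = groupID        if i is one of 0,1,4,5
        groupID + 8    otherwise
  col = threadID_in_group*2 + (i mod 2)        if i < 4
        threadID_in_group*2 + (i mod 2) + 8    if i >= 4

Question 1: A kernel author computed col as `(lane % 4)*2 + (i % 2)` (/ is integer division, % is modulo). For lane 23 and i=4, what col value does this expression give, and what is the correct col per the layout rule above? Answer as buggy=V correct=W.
`(lane % 4)*2 + (i % 2)`[23,4]⇒6
L=23⇒gr=23>>2=5, th=23&3=3
[4]⇒row 5+0=5  col 3·2+0+8=14
col: 6 vs 14

buggy=6 correct=14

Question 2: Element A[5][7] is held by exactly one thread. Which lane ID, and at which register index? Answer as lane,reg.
23,1

r:5=>grp=5,rB=0  c:7=>cB=0,tig=3,lo=1
L=5*4+3=23  i=0*4+0*2+1=1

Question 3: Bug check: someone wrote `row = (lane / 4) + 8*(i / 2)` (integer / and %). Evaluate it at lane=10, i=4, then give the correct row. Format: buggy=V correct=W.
buggy=18 correct=2

`(lane / 4) + 8*(i / 2)`[10,4]->18
lane 10: gid=2 (10/4), tid=2 (10%4)
i=4: r=2+0=2, c=2*2+0+8=12
row: 18 vs 2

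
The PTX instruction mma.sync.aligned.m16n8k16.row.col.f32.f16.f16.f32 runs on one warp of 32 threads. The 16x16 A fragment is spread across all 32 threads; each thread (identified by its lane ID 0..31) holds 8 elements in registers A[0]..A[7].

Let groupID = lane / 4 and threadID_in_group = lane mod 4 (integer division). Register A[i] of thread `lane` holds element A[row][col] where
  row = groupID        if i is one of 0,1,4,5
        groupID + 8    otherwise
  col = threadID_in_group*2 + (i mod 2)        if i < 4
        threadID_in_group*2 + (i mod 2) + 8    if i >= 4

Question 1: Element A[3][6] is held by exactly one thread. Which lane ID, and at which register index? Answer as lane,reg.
15,0

r:3=>grp=3,rB=0  c:6=>cB=0,tig=3,lo=0
L=3*4+3=15  i=0*4+0*2+0=0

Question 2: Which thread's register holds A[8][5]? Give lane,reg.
r=8->g=0,rb=1  c=5->cb=0,t=2,b0=1
L=0*4+2=2  i=0*4+1*2+1=3

2,3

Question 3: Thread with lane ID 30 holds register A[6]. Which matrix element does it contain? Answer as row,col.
15,12

lane 30: gr=7 (30/4), th=2 (30%4)
i=6: r=7+8=15, c=2*2+0+8=12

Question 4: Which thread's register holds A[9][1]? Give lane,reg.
r: 9->gid=1,r8=1  c: 1->c8=0,tid=0,i&1=1
L=1*4+0=4  i=0*4+1*2+1=3

4,3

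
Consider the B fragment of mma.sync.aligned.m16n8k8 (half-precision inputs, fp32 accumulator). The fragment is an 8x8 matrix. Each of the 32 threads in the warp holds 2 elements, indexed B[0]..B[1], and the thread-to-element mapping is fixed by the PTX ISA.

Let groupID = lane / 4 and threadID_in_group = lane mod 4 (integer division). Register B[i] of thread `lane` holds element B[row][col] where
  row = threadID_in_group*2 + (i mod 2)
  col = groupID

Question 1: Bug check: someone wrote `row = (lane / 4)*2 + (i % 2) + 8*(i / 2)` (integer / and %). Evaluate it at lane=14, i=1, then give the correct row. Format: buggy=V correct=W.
buggy=7 correct=5

`(lane / 4)*2 + (i % 2) + 8*(i / 2)`[14,1]⇒7
lane 14: gr=3 (14/4), th=2 (14%4)
i=1: r=2*2+1=5, c=gr=3
row: 7 vs 5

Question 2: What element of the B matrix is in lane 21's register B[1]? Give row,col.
lane 21: grp=5 (21/4), tig=1 (21%4)
i=1: r=1*2+1=3, c=grp=5

3,5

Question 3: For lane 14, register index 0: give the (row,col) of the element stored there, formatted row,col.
L=14->g=14>>2=3, t=14&3=2
[0]->row 2·2+0=4  col g=3

4,3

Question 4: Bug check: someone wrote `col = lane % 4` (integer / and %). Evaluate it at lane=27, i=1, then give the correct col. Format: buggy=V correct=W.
buggy=3 correct=6

`lane % 4`[27,1]→3
lane 27: G=6 (27/4), T=3 (27%4)
i=1: r=3*2+1=7, c=G=6
col: 3 vs 6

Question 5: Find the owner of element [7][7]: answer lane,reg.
c: 7->gid=7  r: 7->tid=3,i&1=1
L=7*4+3=31  i=1=1

31,1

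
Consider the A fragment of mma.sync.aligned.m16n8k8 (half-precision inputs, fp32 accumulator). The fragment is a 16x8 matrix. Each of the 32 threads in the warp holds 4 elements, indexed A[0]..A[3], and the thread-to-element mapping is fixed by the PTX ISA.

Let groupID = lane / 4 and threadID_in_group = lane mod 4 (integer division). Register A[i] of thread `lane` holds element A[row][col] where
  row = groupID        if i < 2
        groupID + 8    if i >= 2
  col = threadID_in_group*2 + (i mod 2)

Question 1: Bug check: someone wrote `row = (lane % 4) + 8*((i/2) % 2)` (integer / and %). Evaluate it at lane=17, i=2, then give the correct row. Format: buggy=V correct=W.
`(lane % 4) + 8*((i/2) % 2)`[17,2]=>9
L=17=>grp=17>>2=4, tig=17&3=1
[2]=>row 4+8=12  col 1·2+0=2
row: 9 vs 12

buggy=9 correct=12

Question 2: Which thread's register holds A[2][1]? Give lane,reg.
8,1

r: 2->gid=2,r8=0  c: 1->tid=0,i&1=1
L=2*4+0=8  i=0*2+1=1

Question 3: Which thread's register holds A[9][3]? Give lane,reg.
5,3

r=9⇒gr=1,Rb=1  c=3⇒th=1,odd=1
L=1*4+1=5  i=1*2+1=3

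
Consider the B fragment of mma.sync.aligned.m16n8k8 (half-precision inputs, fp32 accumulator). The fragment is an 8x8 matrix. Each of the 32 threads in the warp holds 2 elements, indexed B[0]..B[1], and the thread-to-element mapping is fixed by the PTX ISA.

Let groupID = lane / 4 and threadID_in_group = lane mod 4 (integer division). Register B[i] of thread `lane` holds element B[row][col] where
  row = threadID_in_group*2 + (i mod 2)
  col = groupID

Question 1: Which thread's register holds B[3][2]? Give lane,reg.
c: 2->gid=2  r: 3->tid=1,i&1=1
L=2*4+1=9  i=1=1

9,1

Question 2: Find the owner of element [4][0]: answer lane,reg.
c=0⇒gr=0  r=4⇒th=2,odd=0
L=0*4+2=2  i=0=0

2,0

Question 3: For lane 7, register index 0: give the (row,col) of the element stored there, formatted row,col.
L=7->gid=7>>2=1, tid=7&3=3
[0]->row 3·2+0=6  col gid=1

6,1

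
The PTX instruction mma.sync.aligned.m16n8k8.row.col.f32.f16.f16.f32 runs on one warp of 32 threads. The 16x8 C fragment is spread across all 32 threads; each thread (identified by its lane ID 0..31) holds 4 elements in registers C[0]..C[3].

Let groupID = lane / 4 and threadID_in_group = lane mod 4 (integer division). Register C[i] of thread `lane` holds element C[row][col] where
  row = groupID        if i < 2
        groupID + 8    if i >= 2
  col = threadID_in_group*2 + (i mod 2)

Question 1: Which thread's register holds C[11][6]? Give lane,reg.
15,2

r=11->g=3,rb=1  c=6->t=3,b0=0
L=3*4+3=15  i=1*2+0=2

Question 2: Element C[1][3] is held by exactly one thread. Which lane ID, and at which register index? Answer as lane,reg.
5,1

r:1=>grp=1,rB=0  c:3=>tig=1,lo=1
L=1*4+1=5  i=0*2+1=1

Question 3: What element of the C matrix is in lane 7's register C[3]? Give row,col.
7: gr=1,th=3
[3] (1+8,3*2+1) = (9,7)

9,7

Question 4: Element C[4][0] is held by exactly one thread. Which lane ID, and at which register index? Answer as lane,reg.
16,0

r:4=>grp=4,rB=0  c:0=>tig=0,lo=0
L=4*4+0=16  i=0*2+0=0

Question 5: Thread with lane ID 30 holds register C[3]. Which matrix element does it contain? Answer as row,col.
30: G=7,T=2
[3] (7+8,2*2+1) = (15,5)

15,5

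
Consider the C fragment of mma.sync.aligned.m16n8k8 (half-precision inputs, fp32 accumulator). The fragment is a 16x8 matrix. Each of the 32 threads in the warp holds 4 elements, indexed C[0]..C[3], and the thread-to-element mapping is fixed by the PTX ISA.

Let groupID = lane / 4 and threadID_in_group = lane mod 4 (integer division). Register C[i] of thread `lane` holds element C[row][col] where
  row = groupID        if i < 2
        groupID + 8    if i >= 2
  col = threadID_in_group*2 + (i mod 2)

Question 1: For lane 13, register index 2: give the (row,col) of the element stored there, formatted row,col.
13: g=3,t=1
[2] (3+8,1*2+0) = (11,2)

11,2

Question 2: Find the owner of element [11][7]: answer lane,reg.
15,3

r=11⇒gr=3,Rb=1  c=7⇒th=3,odd=1
L=3*4+3=15  i=1*2+1=3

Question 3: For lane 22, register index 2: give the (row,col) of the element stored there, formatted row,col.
lane 22=>22/4=5, 22 mod 4=2
i=2  r:5+8=>13  c:2·2+0=>4

13,4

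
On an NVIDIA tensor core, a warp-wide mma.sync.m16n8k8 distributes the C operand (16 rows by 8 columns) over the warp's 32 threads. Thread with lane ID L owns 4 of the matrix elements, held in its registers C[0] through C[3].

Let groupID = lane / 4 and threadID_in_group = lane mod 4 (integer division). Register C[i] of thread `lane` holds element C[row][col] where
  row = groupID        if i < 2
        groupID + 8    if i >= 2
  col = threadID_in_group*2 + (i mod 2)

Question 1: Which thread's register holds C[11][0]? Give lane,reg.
12,2

r=11→G=3,rhi=1  c=0→T=0,p=0
L=3*4+0=12  i=1*2+0=2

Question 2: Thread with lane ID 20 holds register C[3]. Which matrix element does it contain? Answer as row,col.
L=20→G=20>>2=5, T=20&3=0
[3]→row 5+8=13  col 0·2+1=1

13,1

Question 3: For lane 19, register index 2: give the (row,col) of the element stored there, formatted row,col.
L=19=>grp=19>>2=4, tig=19&3=3
[2]=>row 4+8=12  col 3·2+0=6

12,6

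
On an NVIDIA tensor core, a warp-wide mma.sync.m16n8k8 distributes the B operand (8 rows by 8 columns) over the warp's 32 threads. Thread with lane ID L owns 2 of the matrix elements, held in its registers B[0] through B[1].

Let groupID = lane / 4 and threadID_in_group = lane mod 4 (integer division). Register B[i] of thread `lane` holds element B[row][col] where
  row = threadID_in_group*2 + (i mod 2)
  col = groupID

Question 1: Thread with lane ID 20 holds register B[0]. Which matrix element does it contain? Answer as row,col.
L=20→G=20>>2=5, T=20&3=0
[0]→row 0·2+0=0  col G=5

0,5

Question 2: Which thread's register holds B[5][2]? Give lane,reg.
10,1

c:2=>grp=2  r:5=>tig=2,lo=1
L=2*4+2=10  i=1=1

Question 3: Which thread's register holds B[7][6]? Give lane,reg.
c=6⇒gr=6  r=7⇒th=3,odd=1
L=6*4+3=27  i=1=1

27,1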